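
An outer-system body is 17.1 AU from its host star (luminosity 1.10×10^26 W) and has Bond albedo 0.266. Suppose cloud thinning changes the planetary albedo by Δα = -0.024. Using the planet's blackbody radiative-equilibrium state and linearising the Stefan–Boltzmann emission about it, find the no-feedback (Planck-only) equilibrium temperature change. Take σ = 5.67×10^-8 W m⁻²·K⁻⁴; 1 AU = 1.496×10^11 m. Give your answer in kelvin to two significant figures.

Orbital distance: d = 17.1 AU = 2.558×10^12 m.
Flux at the orbit: S = L/(4πd²) = 1.10×10^26/(4π·(2.56×10^12)²) = 1.338 W m⁻².
Reference equilibrium: T_e = [S(1−α)/(4σ)]^(1/4) = 45.61 K.
The change in absorbed flux is Δ[S(1−α)/4] = −SΔα/4 = 0.008026 W m⁻².
The Planck feedback parameter is 4σT_e³ = 0.02152 W m⁻²/K.
So ΔT₀ = 0.008026/0.02152 = 0.373 K.

0.37 K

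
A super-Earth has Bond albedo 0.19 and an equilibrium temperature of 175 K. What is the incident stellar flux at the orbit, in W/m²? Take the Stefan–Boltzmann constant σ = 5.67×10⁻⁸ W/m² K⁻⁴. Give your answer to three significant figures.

263 W/m²

From S(1−α)/4 = σT⁴: S = 4σT⁴/(1−α).
σT⁴ = 5.67×10⁻⁸·(175)⁴ = 53.18 W/m².
S = 4·53.18/0.81 = 262.6 W/m².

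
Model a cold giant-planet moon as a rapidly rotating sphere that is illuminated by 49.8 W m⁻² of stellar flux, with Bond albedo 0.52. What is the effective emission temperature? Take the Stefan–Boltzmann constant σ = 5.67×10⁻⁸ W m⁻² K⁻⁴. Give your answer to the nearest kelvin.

101 kelvin

The planet absorbs (1−α)S over its disc πR² and re-emits over 4πR², so the mean absorbed flux is (1−0.52)·49.80/4 = 5.976 W m⁻².
Set σT⁴ = 5.976 → T = (5.976/σ)^(1/4) = 101.3 K.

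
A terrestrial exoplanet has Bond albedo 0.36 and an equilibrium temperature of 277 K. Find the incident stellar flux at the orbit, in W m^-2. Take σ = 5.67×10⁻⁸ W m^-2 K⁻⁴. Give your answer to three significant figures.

2090 W m^-2

From S(1−α)/4 = σT⁴: S = 4σT⁴/(1−α).
σT⁴ = 5.67×10⁻⁸·(277)⁴ = 333.8 W m^-2.
S = 4·333.8/0.64 = 2086 W m^-2.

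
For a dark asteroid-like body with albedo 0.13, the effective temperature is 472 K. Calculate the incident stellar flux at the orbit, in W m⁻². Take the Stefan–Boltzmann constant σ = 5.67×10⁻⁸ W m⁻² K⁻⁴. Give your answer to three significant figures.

From S(1−α)/4 = σT⁴: S = 4σT⁴/(1−α).
σT⁴ = 5.67×10⁻⁸·(472)⁴ = 2814 W m⁻².
So S = 4×2814/(1−0.13) = 12940 W m⁻².

12900 W m⁻²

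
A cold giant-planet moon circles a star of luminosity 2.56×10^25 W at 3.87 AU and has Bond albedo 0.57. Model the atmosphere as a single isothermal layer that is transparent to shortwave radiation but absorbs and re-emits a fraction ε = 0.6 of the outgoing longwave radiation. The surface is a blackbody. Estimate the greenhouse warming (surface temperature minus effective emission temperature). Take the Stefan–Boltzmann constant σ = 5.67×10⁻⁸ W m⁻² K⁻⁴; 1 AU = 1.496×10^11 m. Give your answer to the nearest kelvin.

5 kelvin

d = 3.87 × 1.496×10^11 m = 5.790×10^11 m.
Spreading L over a sphere of radius d: S = 2.56×10^25/(4π·5.79×10^11²) = 6.078 W m⁻².
The planet radiates to space at T_e = [S(1−α)/(4σ)]^(1/4) = 58.26 K.
The surface balance (absorbed SW + ε·downward IR = σT_s⁴) with T_a⁴ = T_s⁴/2 reduces to T_s = T_e·[2/(2−ε)]^¼ = 63.70 K.
T_s − T_e = 63.70 − 58.26 = 5.434 K.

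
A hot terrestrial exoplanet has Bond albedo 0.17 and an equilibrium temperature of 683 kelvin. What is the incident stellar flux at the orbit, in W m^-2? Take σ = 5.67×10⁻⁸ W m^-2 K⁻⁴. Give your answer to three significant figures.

59500 W m^-2

Invert the energy balance for S: S = 4σT⁴/(1−α).
σT⁴ = 5.67×10⁻⁸·(683)⁴ = 12340 W m^-2.
S = 4·12340/0.83 = 59460 W m^-2.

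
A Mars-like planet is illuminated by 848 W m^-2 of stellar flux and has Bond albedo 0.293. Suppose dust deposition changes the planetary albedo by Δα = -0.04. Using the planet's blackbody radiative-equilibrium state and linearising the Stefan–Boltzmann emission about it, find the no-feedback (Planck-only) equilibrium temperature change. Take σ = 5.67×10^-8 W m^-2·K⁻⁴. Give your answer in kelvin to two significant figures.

Unperturbed T_e = [848.0·(1−0.293)/(4σ)]^¼ = 226.7 K.
TOA radiative forcing: ΔF = −S·Δα/4 = −848.0·(-0.04)/4 = 8.480 W m^-2.
The Planck feedback parameter is 4σT_e³ = 2.644 W m^-2/K.
Hence the no-feedback warming is ΔF/(4σT_e³) = 3.21 K.

3.2 K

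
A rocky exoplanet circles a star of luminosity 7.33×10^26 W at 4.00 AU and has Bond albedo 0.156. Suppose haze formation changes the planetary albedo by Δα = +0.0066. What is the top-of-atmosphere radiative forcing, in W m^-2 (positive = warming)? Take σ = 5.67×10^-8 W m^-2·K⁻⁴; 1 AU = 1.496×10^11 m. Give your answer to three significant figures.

Orbital distance: d = 4.00 AU = 5.984×10^11 m.
Flux at the orbit: S = L/(4πd²) = 7.33×10^26/(4π·(5.98×10^11)²) = 162.9 W m^-2.
ΔF = −(S/4)Δα = −(162.9/4)×(+0.0066) = -0.2688 W m^-2.

-0.269 W m^-2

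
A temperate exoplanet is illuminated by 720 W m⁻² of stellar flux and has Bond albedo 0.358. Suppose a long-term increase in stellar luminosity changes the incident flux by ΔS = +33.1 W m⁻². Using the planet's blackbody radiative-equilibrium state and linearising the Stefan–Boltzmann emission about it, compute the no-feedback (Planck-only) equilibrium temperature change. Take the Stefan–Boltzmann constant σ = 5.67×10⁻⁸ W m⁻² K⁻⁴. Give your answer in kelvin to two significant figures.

Unperturbed T_e = [720.0·(1−0.358)/(4σ)]^¼ = 212.5 K.
TOA radiative forcing: ΔF = (1−α)ΔS/4 = 0.642·(+33.1)/4 = 5.313 W m⁻².
The Planck feedback parameter is 4σT_e³ = 2.176 W m⁻²/K.
So ΔT₀ = 5.313/2.176 = 2.44 K.

2.4 K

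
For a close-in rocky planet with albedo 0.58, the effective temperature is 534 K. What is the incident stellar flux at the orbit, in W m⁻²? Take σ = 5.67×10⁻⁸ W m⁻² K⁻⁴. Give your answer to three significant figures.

Invert the energy balance for S: S = 4σT⁴/(1−α).
σT⁴ = 5.67×10⁻⁸·(534)⁴ = 4611 W m⁻².
So S = 4×4611/(1−0.58) = 43910 W m⁻².

43900 W m⁻²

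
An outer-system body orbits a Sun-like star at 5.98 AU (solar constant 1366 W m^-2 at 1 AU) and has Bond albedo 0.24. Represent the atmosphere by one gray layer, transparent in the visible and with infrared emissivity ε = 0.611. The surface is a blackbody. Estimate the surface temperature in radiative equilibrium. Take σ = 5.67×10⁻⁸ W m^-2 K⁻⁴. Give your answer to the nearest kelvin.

Irradiance scales as 1/d², so S = 1366 W m^-2 × (1/5.98)² = 38.20 W m^-2.
The planet radiates to space at T_e = [S(1−α)/(4σ)]^(1/4) = 106.4 K.
Surface balance with a leaky layer gives σT_s⁴ = σT_e⁴·2/(2−ε), so T_s = T_e·[2/(2−0.611)]^(1/4) = 116.5 K.

117 kelvin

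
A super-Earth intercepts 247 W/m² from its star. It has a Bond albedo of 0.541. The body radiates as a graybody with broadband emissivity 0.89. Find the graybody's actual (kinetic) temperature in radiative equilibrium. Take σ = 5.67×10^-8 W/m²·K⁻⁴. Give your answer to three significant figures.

154 kelvin

Averaging over the sphere, the absorbed flux is S(1−α)/4 = 28.34 W/m².
Radiative balance εσT⁴ = 28.34 gives T = [28.34/(0.89·σ)]^(1/4) = 153.9 K.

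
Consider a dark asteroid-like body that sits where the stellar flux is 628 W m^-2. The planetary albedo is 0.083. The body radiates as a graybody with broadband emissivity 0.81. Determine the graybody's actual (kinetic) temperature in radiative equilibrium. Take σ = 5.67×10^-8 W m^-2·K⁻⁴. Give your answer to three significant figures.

237 K

The planet absorbs (1−α)S over its disc πR² and re-emits over 4πR², so the mean absorbed flux is (1−0.083)·628.0/4 = 144.0 W m^-2.
Radiative balance εσT⁴ = 144.0 gives T = [144.0/(0.81·σ)]^(1/4) = 236.6 K.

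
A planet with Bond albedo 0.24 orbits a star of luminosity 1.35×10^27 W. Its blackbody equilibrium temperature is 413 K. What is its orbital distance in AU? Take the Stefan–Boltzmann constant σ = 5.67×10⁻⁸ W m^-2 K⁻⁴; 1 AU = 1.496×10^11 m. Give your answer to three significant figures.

0.744 AU

Required flux: S = 4σT⁴/(1−α) = 8682 W m^-2.
S = L/(4πd²) → d = √(L/4πS) = √(1.35×10^27/(4π·8682)) = 1.112×10^11 m = 0.7436 AU.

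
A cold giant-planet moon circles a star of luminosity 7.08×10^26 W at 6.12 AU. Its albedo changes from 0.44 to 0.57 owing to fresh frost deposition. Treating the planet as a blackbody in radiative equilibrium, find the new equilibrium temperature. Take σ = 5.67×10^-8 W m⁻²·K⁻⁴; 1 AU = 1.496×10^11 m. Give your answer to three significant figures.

Orbital distance: d = 6.12 AU = 9.156×10^11 m.
S = L/(4πd²) = 67.21 W m⁻².
With the new albedo, S(1−α₂)/4 = 7.225 W m⁻², so T₂ = 106.2 K.

106 K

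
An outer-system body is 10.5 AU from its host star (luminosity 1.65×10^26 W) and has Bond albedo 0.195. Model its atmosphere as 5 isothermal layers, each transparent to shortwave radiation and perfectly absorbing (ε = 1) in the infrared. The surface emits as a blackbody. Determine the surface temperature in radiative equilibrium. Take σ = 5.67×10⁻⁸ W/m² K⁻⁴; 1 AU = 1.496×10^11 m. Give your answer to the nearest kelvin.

103 kelvin

d = 10.5 × 1.496×10^11 m = 1.571×10^12 m.
S = L/(4πd²) = 5.321 W/m².
Top-of-atmosphere balance: σT_e⁴ = S(1−α)/4 = 1.071 W/m² → T_e = 65.92 K.
With N = 5 opaque layers, T_s = (N+1)^(1/4)·T_e = 6^(1/4)·65.92 = 103.2 K.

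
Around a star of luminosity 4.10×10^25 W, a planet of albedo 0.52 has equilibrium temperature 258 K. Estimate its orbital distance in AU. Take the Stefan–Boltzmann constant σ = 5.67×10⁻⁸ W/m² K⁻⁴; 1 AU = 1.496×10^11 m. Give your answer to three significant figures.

The flux needed for this T is 4σT⁴/(1−0.52) = 2094 W/m².
From L = 4πd²S, d = √(4.10×10^25/(4π·2094)) = 3.948×10^10 m = 0.2639 AU.

0.264 AU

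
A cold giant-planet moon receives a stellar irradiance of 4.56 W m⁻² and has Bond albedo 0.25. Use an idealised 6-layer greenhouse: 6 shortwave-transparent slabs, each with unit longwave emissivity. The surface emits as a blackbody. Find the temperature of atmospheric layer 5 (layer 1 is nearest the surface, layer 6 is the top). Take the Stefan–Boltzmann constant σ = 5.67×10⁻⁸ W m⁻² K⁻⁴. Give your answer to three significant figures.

The effective emission temperature is T_e = [S(1−α)/(4σ)]^¼ = 62.32 K.
The net upward flux σT_e⁴ is constant between every pair of levels, so T_k⁴ = (N+1−k)T_e⁴.
T_5 = (2)^(1/4)·62.32 = 74.11 K.

74.1 K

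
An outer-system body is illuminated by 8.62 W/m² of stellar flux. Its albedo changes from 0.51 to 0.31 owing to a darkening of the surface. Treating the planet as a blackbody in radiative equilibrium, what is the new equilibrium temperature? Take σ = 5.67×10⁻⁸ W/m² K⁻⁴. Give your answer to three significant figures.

71.6 kelvin

With the new albedo, S(1−α₂)/4 = 1.487 W/m², so T₂ = 71.56 K.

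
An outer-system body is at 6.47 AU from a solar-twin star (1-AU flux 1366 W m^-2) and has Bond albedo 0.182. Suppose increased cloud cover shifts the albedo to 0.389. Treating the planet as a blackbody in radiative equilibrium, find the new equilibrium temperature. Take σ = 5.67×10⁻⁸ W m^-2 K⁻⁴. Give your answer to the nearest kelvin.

97 kelvin

Irradiance scales as 1/d², so S = 1366 W m^-2 × (1/6.47)² = 32.63 W m^-2.
With the new albedo, S(1−α₂)/4 = 4.985 W m^-2, so T₂ = 96.83 K.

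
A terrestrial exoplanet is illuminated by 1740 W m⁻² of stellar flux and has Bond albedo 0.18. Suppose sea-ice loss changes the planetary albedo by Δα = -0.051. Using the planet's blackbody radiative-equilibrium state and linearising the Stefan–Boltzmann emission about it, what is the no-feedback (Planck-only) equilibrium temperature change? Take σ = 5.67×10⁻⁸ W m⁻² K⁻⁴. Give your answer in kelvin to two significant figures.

4.4 kelvin

Reference equilibrium: T_e = [S(1−α)/(4σ)]^(1/4) = 281.6 K.
ΔF = −(S/4)Δα = −(1740/4)×(-0.051) = 22.18 W m⁻².
Linearising σT⁴ gives d(σT⁴)/dT = 4σT_e³ = 5.066 W m⁻² per K.
ΔT₀ = ΔF/λ_P = 22.18/5.066 = 4.38 K.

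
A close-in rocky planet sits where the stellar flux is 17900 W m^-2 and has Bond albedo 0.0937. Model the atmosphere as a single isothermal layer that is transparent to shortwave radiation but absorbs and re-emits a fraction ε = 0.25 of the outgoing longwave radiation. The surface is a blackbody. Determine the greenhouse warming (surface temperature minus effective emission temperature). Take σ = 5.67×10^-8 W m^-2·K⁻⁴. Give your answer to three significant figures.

Effective emission temperature (TOA balance): σT_e⁴ = S(1−α)/4 = 4056 W m^-2 → T_e = 517.2 K.
For a single slab of emissivity ε, T_s⁴ = 2T_e⁴/(2−ε); thus T_s = 517.2·(1.143)^(1/4) = 534.7 K.
The atmosphere warms the surface by 17.56 K.

17.6 K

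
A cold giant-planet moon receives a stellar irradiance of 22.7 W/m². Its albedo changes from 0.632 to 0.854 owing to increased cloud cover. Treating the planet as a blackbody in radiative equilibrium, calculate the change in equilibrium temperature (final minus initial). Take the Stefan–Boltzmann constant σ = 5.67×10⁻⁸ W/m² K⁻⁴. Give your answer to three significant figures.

-16.1 K

Initial: T₁ = [S(1−0.632)/(4σ)]^(1/4) = 77.90 K.
After:  T₂ = [22.70·0.146/(4σ)]^(1/4) = 61.83 K.
ΔT = T₂ − T₁ = -16.08 K.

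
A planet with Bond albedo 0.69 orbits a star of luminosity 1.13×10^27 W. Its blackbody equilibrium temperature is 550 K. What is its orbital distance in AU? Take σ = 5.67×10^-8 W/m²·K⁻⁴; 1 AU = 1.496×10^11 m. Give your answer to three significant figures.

The flux needed for this T is 4σT⁴/(1−0.69) = 66950 W/m².
From L = 4πd²S, d = √(1.13×10^27/(4π·66950)) = 3.665×10^10 m = 0.2450 AU.

0.245 AU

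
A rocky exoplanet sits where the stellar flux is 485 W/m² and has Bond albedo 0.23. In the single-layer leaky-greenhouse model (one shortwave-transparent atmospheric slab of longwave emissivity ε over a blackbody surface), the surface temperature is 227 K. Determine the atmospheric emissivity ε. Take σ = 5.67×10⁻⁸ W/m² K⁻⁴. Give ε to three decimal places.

0.760

First, T_e = [485.0·(1−0.23)/(4σ)]^(1/4) = 201.4 K.
Inverting T_s⁴ = 2T_e⁴/(2−ε): (T_e/T_s)⁴ = 0.6201, so ε = 2(1 − 0.6201) = 0.7597.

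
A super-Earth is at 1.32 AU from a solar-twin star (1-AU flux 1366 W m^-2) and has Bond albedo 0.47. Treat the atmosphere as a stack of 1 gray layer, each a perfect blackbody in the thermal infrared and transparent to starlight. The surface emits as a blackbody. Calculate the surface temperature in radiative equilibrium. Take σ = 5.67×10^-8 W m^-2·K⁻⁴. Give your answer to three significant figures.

246 K

By the inverse-square law, S = 1366/1.32² = 784.0 W m^-2.
Top-of-atmosphere balance: σT_e⁴ = S(1−α)/4 = 103.9 W m^-2 → T_e = 206.9 K.
With N = 1 opaque layers, T_s = (N+1)^(1/4)·T_e = 2^(1/4)·206.9 = 246.0 K.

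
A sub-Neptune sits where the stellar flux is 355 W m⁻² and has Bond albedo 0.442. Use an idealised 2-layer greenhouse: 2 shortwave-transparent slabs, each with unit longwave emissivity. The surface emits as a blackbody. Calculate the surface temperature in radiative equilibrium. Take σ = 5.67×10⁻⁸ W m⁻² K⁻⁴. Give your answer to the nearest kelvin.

OLR = S(1−α)/4 = 49.52 W m⁻²; the top layer radiates at T_e = 171.9 K.
For an N-layer opaque stack, T_s⁴ = (N+1)T_e⁴, hence T_s = (3)^(1/4)×171.9 K = 226.2 K.

226 kelvin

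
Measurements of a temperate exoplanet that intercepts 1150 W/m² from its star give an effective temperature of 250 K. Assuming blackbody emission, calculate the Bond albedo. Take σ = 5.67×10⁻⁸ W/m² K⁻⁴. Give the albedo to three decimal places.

Energy balance: S(1−α)/4 = σT⁴, so 1−α = 4σT⁴/S.
4σT⁴ = 4·5.67×10⁻⁸·(250)⁴ = 885.9 W/m².
Hence α = 1 − 885.9/1150 = 0.2296.

0.230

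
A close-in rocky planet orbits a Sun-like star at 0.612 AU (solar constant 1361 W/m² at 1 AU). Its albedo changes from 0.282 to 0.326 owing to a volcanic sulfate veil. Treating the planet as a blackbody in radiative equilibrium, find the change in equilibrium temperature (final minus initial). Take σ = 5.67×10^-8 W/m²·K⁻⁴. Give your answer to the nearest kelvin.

-5 K

Flux at the orbit: S = 1361/(0.612)² = 3634 W/m².
With α = 0.282, T₁ = 327.5 K.
With α = 0.326, T₂ = 322.4 K.
ΔT = T₂ − T₁ = -5.137 K.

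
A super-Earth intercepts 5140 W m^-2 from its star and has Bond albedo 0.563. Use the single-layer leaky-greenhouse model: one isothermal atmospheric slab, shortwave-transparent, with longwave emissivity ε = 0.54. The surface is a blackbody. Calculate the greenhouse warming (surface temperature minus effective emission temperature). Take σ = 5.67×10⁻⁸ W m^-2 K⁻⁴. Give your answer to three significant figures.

25.8 K

At the top of the atmosphere, σT_e⁴ = S(1−α)/4 = 561.5 W m^-2, giving T_e = 315.5 K.
Surface balance with a leaky layer gives σT_s⁴ = σT_e⁴·2/(2−ε), so T_s = T_e·[2/(2−0.54)]^(1/4) = 341.3 K.
Greenhouse warming: T_s − T_e = 25.82 K.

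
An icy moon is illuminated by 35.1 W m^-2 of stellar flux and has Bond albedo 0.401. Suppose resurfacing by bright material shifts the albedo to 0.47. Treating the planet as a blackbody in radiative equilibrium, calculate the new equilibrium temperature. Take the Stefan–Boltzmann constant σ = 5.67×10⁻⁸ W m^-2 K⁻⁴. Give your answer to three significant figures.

95.2 kelvin

With the new albedo, S(1−α₂)/4 = 4.651 W m^-2, so T₂ = 95.17 K.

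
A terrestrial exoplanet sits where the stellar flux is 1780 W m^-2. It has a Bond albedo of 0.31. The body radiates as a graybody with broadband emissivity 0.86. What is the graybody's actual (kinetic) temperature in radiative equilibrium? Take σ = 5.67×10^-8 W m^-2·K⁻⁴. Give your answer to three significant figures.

Averaging over the sphere, the absorbed flux is S(1−α)/4 = 307.0 W m^-2.
Radiative balance εσT⁴ = 307.0 gives T = [307.0/(0.86·σ)]^(1/4) = 281.7 K.

282 K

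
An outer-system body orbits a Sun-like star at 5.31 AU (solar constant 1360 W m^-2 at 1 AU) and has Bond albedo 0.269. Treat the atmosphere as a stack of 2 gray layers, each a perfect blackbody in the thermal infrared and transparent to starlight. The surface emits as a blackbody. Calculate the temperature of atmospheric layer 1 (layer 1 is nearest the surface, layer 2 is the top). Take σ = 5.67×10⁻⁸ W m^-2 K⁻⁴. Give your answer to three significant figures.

133 kelvin

Irradiance scales as 1/d², so S = 1360 W m^-2 × (1/5.31)² = 48.23 W m^-2.
OLR = S(1−α)/4 = 8.815 W m^-2; the top layer radiates at T_e = 111.7 K.
The net upward flux σT_e⁴ is constant between every pair of levels, so T_k⁴ = (N+1−k)T_e⁴.
T_1 = (2)^(1/4)·111.7 = 132.8 K.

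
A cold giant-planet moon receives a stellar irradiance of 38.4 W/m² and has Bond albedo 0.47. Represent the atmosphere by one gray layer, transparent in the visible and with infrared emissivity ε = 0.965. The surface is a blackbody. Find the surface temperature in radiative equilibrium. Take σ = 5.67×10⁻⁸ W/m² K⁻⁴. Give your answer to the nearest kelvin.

Effective emission temperature (TOA balance): σT_e⁴ = S(1−α)/4 = 5.088 W/m² → T_e = 97.33 K.
Surface balance with a leaky layer gives σT_s⁴ = σT_e⁴·2/(2−ε), so T_s = T_e·[2/(2−0.965)]^(1/4) = 114.8 K.

115 kelvin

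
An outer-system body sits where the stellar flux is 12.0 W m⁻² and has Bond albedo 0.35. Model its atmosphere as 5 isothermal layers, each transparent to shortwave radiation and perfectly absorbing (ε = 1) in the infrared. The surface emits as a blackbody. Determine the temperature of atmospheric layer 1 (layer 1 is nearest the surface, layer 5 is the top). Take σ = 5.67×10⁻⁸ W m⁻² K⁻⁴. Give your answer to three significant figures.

Top-of-atmosphere balance: σT_e⁴ = S(1−α)/4 = 1.950 W m⁻² → T_e = 76.58 K.
The net upward flux σT_e⁴ is constant between every pair of levels, so T_k⁴ = (N+1−k)T_e⁴.
With k = 1: T_1 = (5+1−1)^¼·76.58 K = 114.5 K.

115 K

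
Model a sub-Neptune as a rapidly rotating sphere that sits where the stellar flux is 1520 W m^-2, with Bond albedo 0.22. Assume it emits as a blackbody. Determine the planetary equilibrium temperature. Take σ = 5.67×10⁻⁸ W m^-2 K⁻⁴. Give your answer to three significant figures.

Absorbed flux (global mean): S(1−α)/4 = 1520·0.78/4 = 296.4 W m^-2.
Set σT⁴ = 296.4 → T = (296.4/σ)^(1/4) = 268.9 K.

269 K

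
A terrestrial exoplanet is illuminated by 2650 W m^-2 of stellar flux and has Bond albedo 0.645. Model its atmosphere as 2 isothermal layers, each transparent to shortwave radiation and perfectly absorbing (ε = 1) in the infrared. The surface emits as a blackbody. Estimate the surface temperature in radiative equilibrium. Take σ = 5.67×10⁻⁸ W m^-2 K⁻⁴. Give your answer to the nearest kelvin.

The effective emission temperature is T_e = [S(1−α)/(4σ)]^¼ = 253.8 K.
For an N-layer opaque stack, T_s⁴ = (N+1)T_e⁴, hence T_s = (3)^(1/4)×253.8 K = 334.0 K.

334 kelvin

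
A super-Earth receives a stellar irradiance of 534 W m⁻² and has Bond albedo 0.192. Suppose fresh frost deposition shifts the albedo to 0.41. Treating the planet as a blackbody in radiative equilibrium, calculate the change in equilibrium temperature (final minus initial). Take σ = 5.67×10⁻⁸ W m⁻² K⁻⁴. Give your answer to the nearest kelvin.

-16 K

Before: T₁ = [534.0·0.808/(4σ)]^(1/4) = 208.8 K.
Final:   T₂ = [S(1−0.41)/(4σ)]^(1/4) = 193.1 K.
ΔT = T₂ − T₁ = -15.79 K.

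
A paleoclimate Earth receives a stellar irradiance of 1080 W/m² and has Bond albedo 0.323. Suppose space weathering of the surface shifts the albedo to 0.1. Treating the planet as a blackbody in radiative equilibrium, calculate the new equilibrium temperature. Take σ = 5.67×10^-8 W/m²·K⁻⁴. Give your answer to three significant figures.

With the new albedo, S(1−α₂)/4 = 243.0 W/m², so T₂ = 255.9 K.

256 K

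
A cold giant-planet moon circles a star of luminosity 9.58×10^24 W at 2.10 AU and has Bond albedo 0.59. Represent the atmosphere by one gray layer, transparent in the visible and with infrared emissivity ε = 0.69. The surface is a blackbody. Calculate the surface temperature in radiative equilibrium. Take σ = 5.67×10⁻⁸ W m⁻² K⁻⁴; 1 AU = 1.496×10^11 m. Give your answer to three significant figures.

67.9 kelvin

Orbital distance: d = 2.10 AU = 3.142×10^11 m.
S = L/(4πd²) = 7.724 W m⁻².
At the top of the atmosphere, σT_e⁴ = S(1−α)/4 = 0.7917 W m⁻², giving T_e = 61.13 K.
For a single slab of emissivity ε, T_s⁴ = 2T_e⁴/(2−ε); thus T_s = 61.13·(1.527)^(1/4) = 67.95 K.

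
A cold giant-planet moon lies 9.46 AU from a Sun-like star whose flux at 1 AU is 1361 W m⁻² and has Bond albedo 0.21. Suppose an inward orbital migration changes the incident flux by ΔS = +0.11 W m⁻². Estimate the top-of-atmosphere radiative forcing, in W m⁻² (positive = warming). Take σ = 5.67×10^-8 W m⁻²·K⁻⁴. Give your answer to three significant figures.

Flux at the orbit: S = 1361/(9.46)² = 15.21 W m⁻².
ΔF = Δ[S(1−α)]/4 = (1−0.21)·+0.11/4 = 0.02173 W m⁻².

0.0217 W m⁻²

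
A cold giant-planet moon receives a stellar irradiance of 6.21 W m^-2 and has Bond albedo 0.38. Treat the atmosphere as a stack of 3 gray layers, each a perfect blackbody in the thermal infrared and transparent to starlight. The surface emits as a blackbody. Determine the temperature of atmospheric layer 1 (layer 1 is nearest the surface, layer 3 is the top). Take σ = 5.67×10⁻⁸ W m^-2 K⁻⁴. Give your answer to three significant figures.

OLR = S(1−α)/4 = 0.9626 W m^-2; the top layer radiates at T_e = 64.19 K.
In the N-layer model, layer k (counted from the surface) has T_k = (N+1−k)^(1/4)·T_e.
T_1 = (3)^(1/4)·64.19 = 84.48 K.

84.5 kelvin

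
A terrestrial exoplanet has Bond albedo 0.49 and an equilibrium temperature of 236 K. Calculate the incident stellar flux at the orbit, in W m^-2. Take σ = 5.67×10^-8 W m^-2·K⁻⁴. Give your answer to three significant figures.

From S(1−α)/4 = σT⁴: S = 4σT⁴/(1−α).
The emitted flux is σT⁴ = 175.9 W m^-2.
So S = 4×175.9/(1−0.49) = 1379 W m^-2.

1380 W m^-2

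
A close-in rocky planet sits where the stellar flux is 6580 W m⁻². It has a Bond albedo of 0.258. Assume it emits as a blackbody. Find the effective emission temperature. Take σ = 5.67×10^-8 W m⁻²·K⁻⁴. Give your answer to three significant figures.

383 K

Averaging over the sphere, the absorbed flux is S(1−α)/4 = 1221 W m⁻².
Balancing against σT⁴: T = (1221/5.67×10⁻⁸)^(1/4) = 383.0 K.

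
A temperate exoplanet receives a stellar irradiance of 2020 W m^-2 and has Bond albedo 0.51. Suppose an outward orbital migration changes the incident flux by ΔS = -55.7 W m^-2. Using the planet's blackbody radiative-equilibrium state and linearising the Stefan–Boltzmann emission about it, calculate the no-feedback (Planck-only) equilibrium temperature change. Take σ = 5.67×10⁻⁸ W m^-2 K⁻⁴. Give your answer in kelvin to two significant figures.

Reference equilibrium: T_e = [S(1−α)/(4σ)]^(1/4) = 257.0 K.
TOA radiative forcing: ΔF = (1−α)ΔS/4 = 0.49·(-55.7)/4 = -6.823 W m^-2.
Linearising σT⁴ gives d(σT⁴)/dT = 4σT_e³ = 3.851 W m^-2 per K.
ΔT₀ = ΔF/λ_P = -6.823/3.851 = -1.77 K.

-1.8 K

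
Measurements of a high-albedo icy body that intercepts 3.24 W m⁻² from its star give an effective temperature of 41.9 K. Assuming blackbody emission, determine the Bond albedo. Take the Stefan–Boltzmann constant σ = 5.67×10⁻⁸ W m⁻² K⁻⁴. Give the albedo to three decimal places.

Rearranging the radiative balance, α = 1 − 4σT⁴/S.
4σT⁴ = 4·5.67×10⁻⁸·(41.9)⁴ = 0.6990 W m⁻².
1−α = 0.6990/3.240 = 0.2158, so α = 0.7842.

0.784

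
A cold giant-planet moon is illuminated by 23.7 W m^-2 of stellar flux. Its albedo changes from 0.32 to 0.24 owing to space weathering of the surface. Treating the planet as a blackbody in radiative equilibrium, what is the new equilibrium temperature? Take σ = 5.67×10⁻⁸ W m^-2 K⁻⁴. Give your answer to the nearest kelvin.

94 K

T₂ = [S(1−α₂)/(4σ)]^(1/4) = [23.70·0.76/(4σ)]^(1/4) = 94.40 K.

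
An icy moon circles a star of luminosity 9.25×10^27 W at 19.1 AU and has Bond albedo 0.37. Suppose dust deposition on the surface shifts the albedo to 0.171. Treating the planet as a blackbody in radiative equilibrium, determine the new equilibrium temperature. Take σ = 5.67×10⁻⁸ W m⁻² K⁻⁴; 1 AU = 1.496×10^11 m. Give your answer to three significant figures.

135 K

d = 19.1 × 1.496×10^11 m = 2.857×10^12 m.
Spreading L over a sphere of radius d: S = 9.25×10^27/(4π·2.86×10^12²) = 90.16 W m⁻².
With the new albedo, S(1−α₂)/4 = 18.69 W m⁻², so T₂ = 134.7 K.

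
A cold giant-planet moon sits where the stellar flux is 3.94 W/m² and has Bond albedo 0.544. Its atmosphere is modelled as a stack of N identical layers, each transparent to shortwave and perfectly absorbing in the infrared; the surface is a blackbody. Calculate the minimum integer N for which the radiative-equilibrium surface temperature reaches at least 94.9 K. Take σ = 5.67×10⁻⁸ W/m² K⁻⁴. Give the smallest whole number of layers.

10

The effective emission temperature is T_e = [S(1−α)/(4σ)]^¼ = 53.05 K.
T_s = (N+1)^(1/4)·T_e ≥ 94.9 K requires N+1 ≥ (T_s/T_e)⁴ = (94.9/53.05)⁴ = 10.239.
So N ≥ 9.239; the smallest integer is N = 10.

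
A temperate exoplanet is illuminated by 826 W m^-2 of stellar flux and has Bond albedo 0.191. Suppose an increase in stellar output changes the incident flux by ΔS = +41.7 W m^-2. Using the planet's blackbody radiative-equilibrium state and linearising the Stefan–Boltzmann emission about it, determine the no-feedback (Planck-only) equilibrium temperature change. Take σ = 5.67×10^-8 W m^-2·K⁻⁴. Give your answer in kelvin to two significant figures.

The baseline emission temperature is T_e = 233.0 K.
TOA radiative forcing: ΔF = (1−α)ΔS/4 = 0.809·(+41.7)/4 = 8.434 W m^-2.
The Planck feedback parameter is 4σT_e³ = 2.868 W m^-2/K.
So ΔT₀ = 8.434/2.868 = 2.94 K.

2.9 K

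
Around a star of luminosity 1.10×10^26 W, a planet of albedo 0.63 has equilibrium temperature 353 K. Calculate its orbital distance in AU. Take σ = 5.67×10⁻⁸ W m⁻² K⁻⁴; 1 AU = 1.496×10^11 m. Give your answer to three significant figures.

Required flux: S = 4σT⁴/(1−α) = 9518 W m⁻².
From L = 4πd²S, d = √(1.10×10^26/(4π·9518)) = 3.033×10^10 m = 0.2027 AU.

0.203 AU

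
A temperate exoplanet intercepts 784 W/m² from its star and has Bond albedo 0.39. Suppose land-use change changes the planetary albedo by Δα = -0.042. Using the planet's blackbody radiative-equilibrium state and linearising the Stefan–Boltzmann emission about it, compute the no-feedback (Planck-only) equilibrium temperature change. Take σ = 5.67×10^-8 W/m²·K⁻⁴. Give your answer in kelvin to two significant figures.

3.7 K

The baseline emission temperature is T_e = 214.3 K.
ΔF = −(S/4)Δα = −(784.0/4)×(-0.042) = 8.232 W/m².
Planck response: λ_P = 4σT_e³ = 4·5.67×10⁻⁸·(214.3)³ = 2.232 W/m²/K.
So ΔT₀ = 8.232/2.232 = 3.69 K.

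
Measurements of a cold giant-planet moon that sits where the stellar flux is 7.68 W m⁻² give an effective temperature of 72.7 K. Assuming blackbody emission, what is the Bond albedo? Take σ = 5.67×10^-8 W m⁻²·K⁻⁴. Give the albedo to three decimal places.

0.175

Rearranging the radiative balance, α = 1 − 4σT⁴/S.
4σT⁴ = 4·5.67×10⁻⁸·(72.7)⁴ = 6.335 W m⁻².
Hence α = 1 − 6.335/7.680 = 0.1751.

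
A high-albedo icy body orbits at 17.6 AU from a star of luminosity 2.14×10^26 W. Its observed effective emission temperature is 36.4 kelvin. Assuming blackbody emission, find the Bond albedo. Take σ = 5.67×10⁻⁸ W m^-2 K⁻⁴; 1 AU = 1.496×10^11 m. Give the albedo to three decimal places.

d = 17.6 × 1.496×10^11 m = 2.633×10^12 m.
S = L/(4πd²) = 2.456 W m^-2.
Rearranging the radiative balance, α = 1 − 4σT⁴/S.
4σT⁴ = 4·5.67×10⁻⁸·(36.4)⁴ = 0.3982 W m^-2.
Hence α = 1 − 0.3982/2.456 = 0.8379.

0.838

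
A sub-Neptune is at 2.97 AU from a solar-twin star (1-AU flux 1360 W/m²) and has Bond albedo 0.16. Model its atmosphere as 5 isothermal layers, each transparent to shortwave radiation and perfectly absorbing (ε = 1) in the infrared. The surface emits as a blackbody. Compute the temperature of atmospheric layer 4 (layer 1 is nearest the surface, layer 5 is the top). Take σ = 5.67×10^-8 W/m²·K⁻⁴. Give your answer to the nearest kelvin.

Irradiance scales as 1/d², so S = 1360 W/m² × (1/2.97)² = 154.2 W/m².
Top-of-atmosphere balance: σT_e⁴ = S(1−α)/4 = 32.38 W/m² → T_e = 154.6 K.
The net upward flux σT_e⁴ is constant between every pair of levels, so T_k⁴ = (N+1−k)T_e⁴.
T_4 = (2)^(1/4)·154.6 = 183.8 K.

184 K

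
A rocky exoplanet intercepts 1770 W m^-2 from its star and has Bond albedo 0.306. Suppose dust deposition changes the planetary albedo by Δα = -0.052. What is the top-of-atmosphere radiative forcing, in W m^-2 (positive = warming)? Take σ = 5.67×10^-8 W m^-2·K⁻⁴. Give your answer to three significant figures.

23.0 W m^-2

TOA radiative forcing: ΔF = −S·Δα/4 = −1770·(-0.052)/4 = 23.01 W m^-2.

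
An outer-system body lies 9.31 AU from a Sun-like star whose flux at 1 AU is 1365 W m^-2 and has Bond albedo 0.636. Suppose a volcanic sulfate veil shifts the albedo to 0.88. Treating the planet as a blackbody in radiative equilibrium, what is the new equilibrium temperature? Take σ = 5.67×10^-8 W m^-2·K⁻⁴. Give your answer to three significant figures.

Irradiance scales as 1/d², so S = 1365 W m^-2 × (1/9.31)² = 15.75 W m^-2.
With the new albedo, S(1−α₂)/4 = 0.4724 W m^-2, so T₂ = 53.73 K.

53.7 K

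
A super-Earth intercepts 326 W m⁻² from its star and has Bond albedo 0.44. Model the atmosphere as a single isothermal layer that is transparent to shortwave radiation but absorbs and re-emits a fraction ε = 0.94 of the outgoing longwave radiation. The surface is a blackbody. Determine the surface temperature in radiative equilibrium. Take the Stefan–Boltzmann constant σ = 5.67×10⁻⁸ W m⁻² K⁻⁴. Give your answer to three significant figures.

197 kelvin

Effective emission temperature (TOA balance): σT_e⁴ = S(1−α)/4 = 45.64 W m⁻² → T_e = 168.4 K.
For a single slab of emissivity ε, T_s⁴ = 2T_e⁴/(2−ε); thus T_s = 168.4·(1.887)^(1/4) = 197.4 K.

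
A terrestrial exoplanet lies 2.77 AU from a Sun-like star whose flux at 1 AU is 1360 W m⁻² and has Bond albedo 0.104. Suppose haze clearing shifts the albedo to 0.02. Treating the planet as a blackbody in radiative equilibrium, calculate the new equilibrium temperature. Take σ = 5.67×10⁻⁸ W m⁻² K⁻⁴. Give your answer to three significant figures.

166 kelvin

Irradiance scales as 1/d², so S = 1360 W m⁻² × (1/2.77)² = 177.2 W m⁻².
New equilibrium: T₂ = [(1−0.02)·177.2/(4σ)]^(1/4) = 166.4 K.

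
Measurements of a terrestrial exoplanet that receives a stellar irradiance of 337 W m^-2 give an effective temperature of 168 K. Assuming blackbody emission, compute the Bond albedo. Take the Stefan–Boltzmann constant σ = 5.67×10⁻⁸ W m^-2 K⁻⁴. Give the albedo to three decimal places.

Energy balance: S(1−α)/4 = σT⁴, so 1−α = 4σT⁴/S.
σT⁴ = 45.17 W m^-2, so 4σT⁴ = 180.7 W m^-2.
Hence α = 1 − 180.7/337.0 = 0.4639.

0.464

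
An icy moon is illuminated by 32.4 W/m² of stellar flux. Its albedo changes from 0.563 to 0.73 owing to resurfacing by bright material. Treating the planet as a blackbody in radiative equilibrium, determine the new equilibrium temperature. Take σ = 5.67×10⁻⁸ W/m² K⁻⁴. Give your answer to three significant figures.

78.8 K

With the new albedo, S(1−α₂)/4 = 2.187 W/m², so T₂ = 78.81 K.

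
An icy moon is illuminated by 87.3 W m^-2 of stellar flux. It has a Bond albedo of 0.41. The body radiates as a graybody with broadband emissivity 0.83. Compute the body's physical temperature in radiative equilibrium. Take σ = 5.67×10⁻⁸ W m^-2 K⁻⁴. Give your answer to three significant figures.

Averaging over the sphere, the absorbed flux is S(1−α)/4 = 12.88 W m^-2.
Radiative balance εσT⁴ = 12.88 gives T = [12.88/(0.83·σ)]^(1/4) = 128.6 K.

129 K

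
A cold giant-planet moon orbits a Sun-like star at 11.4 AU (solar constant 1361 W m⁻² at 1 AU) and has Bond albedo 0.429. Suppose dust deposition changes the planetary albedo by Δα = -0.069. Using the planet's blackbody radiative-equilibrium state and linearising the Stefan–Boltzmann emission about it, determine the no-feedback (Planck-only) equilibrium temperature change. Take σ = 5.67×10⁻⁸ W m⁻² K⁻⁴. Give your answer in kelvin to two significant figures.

2.2 K

By the inverse-square law, S = 1361/11.4² = 10.47 W m⁻².
The baseline emission temperature is T_e = 71.66 K.
TOA radiative forcing: ΔF = −S·Δα/4 = −10.47·(-0.069)/4 = 0.1806 W m⁻².
Planck response: λ_P = 4σT_e³ = 4·5.67×10⁻⁸·(71.66)³ = 0.08345 W m⁻²/K.
So ΔT₀ = 0.1806/0.08345 = 2.16 K.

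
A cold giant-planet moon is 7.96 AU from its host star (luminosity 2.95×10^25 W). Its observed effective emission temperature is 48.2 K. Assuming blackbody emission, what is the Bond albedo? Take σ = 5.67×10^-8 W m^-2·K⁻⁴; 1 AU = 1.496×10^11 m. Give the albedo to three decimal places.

0.261

Orbital distance: d = 7.96 AU = 1.191×10^12 m.
S = L/(4πd²) = 1.655 W m^-2.
Energy balance: S(1−α)/4 = σT⁴, so 1−α = 4σT⁴/S.
σT⁴ = 0.3060 W m^-2, so 4σT⁴ = 1.224 W m^-2.
1−α = 1.224/1.655 = 0.7394, so α = 0.2606.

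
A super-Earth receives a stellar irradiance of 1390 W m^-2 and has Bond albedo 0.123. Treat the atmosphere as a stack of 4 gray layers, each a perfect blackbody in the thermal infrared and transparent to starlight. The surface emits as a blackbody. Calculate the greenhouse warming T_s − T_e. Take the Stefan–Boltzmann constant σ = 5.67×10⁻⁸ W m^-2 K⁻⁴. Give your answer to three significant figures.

134 K

Top-of-atmosphere balance: σT_e⁴ = S(1−α)/4 = 304.8 W m^-2 → T_e = 270.8 K.
T_s = (N+1)^(1/4)·T_e = 404.9 K.
So the greenhouse effect raises the surface by 404.9 − 270.8 = 134.1 K.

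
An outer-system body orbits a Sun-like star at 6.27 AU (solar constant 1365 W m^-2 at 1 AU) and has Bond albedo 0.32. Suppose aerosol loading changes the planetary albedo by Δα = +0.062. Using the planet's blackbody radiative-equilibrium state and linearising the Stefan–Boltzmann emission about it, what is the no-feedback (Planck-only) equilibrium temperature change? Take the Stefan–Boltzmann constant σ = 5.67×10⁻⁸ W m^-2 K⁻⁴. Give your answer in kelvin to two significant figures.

-2.3 K

By the inverse-square law, S = 1365/6.27² = 34.72 W m^-2.
The baseline emission temperature is T_e = 101.0 K.
ΔF = −(S/4)Δα = −(34.72/4)×(+0.062) = -0.5382 W m^-2.
Linearising σT⁴ gives d(σT⁴)/dT = 4σT_e³ = 0.2337 W m^-2 per K.
ΔT₀ = ΔF/λ_P = -0.5382/0.2337 = -2.30 K.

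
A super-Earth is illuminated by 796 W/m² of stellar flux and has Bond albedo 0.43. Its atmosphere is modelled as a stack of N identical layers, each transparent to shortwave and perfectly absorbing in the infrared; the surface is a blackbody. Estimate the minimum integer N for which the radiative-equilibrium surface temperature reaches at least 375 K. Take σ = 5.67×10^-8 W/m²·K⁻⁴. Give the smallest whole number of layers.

9

Top-of-atmosphere balance: σT_e⁴ = S(1−α)/4 = 113.4 W/m² → T_e = 211.5 K.
T_s = (N+1)^(1/4)·T_e ≥ 375 K requires N+1 ≥ (T_s/T_e)⁴ = (375/211.5)⁴ = 9.885.
Rounding up, N = 9.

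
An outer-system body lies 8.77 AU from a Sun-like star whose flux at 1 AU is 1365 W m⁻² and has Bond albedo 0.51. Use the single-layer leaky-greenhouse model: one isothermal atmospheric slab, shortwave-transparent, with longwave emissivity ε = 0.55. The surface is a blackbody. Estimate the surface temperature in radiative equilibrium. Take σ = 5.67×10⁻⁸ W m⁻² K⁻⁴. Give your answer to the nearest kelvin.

85 kelvin

Flux at the orbit: S = 1365/(8.77)² = 17.75 W m⁻².
At the top of the atmosphere, σT_e⁴ = S(1−α)/4 = 2.174 W m⁻², giving T_e = 78.69 K.
The surface balance (absorbed SW + ε·downward IR = σT_s⁴) with T_a⁴ = T_s⁴/2 reduces to T_s = T_e·[2/(2−ε)]^¼ = 85.28 K.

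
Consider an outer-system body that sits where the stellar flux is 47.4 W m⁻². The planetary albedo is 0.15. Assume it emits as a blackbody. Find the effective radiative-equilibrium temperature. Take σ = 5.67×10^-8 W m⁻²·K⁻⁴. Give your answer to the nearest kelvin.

Averaging over the sphere, the absorbed flux is S(1−α)/4 = 10.07 W m⁻².
Set σT⁴ = 10.07 → T = (10.07/σ)^(1/4) = 115.4 K.

115 kelvin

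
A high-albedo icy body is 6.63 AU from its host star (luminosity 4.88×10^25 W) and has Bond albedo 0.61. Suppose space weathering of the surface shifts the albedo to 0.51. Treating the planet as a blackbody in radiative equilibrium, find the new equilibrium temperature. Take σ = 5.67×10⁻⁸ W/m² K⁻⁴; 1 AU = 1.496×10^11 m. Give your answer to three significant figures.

54.0 kelvin

d = 6.63 × 1.496×10^11 m = 9.918×10^11 m.
Spreading L over a sphere of radius d: S = 4.88×10^25/(4π·9.92×10^11²) = 3.947 W/m².
New equilibrium: T₂ = [(1−0.51)·3.947/(4σ)]^(1/4) = 54.04 K.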